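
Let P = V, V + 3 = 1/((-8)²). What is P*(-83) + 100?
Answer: 22253/64 ≈ 347.70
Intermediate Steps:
V = -191/64 (V = -3 + 1/((-8)²) = -3 + 1/64 = -191/64 ≈ -2.9844)
P = -191/64 ≈ -2.9844
P*(-83) + 100 = -191/64*(-83) + 100 = 15853/64 + 100 = 22253/64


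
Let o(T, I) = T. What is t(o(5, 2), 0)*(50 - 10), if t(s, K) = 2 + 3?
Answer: 200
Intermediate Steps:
t(s, K) = 5
t(o(5, 2), 0)*(50 - 10) = 5*(50 - 10) = 5*40 = 200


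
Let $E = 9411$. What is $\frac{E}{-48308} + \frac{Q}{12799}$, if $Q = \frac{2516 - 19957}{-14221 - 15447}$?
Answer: $- \frac{223294329314}{1146471820091} \approx -0.19477$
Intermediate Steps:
$Q = \frac{17441}{29668}$ ($Q = - \frac{17441}{-29668} = \left(-17441\right) \left(- \frac{1}{29668}\right) = \frac{17441}{29668} \approx 0.58787$)
$\frac{E}{-48308} + \frac{Q}{12799} = \frac{9411}{-48308} + \frac{17441}{29668 \cdot 12799} = 9411 \left(- \frac{1}{48308}\right) + \frac{17441}{29668} \cdot \frac{1}{12799} = - \frac{9411}{48308} + \frac{17441}{379720732} = - \frac{223294329314}{1146471820091}$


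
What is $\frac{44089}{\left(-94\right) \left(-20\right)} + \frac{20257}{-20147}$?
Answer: $\frac{850177923}{37876360} \approx 22.446$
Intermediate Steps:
$\frac{44089}{\left(-94\right) \left(-20\right)} + \frac{20257}{-20147} = \frac{44089}{1880} + 20257 \left(- \frac{1}{20147}\right) = 44089 \cdot \frac{1}{1880} - \frac{20257}{20147} = \frac{44089}{1880} - \frac{20257}{20147} = \frac{850177923}{37876360}$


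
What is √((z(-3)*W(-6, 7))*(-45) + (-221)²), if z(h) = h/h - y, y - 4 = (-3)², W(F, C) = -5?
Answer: √46141 ≈ 214.80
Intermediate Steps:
y = 13 (y = 4 + (-3)² = 4 + 9 = 13)
z(h) = -12 (z(h) = h/h - 1*13 = 1 - 13 = -12)
√((z(-3)*W(-6, 7))*(-45) + (-221)²) = √(-12*(-5)*(-45) + (-221)²) = √(60*(-45) + 48841) = √(-2700 + 48841) = √46141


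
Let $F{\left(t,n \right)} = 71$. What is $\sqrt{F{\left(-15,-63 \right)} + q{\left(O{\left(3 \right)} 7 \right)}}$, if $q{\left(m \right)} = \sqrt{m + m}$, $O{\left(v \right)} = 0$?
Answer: $\sqrt{71} \approx 8.4261$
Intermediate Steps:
$q{\left(m \right)} = \sqrt{2} \sqrt{m}$ ($q{\left(m \right)} = \sqrt{2 m} = \sqrt{2} \sqrt{m}$)
$\sqrt{F{\left(-15,-63 \right)} + q{\left(O{\left(3 \right)} 7 \right)}} = \sqrt{71 + \sqrt{2} \sqrt{0 \cdot 7}} = \sqrt{71 + \sqrt{2} \sqrt{0}} = \sqrt{71 + \sqrt{2} \cdot 0} = \sqrt{71 + 0} = \sqrt{71}$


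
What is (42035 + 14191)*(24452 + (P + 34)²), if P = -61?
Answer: 1415826906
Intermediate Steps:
(42035 + 14191)*(24452 + (P + 34)²) = (42035 + 14191)*(24452 + (-61 + 34)²) = 56226*(24452 + (-27)²) = 56226*(24452 + 729) = 56226*25181 = 1415826906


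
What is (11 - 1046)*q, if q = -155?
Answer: 160425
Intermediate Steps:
(11 - 1046)*q = (11 - 1046)*(-155) = -1035*(-155) = 160425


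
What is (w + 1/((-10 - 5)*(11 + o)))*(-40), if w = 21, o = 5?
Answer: -5039/6 ≈ -839.83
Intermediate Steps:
(w + 1/((-10 - 5)*(11 + o)))*(-40) = (21 + 1/((-10 - 5)*(11 + 5)))*(-40) = (21 + 1/(-15*16))*(-40) = (21 + 1/(-240))*(-40) = (21 - 1/240)*(-40) = (5039/240)*(-40) = -5039/6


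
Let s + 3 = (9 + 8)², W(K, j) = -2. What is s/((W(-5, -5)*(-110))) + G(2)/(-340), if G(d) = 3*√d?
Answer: 13/10 - 3*√2/340 ≈ 1.2875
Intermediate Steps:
s = 286 (s = -3 + (9 + 8)² = -3 + 17² = -3 + 289 = 286)
s/((W(-5, -5)*(-110))) + G(2)/(-340) = 286/((-2*(-110))) + (3*√2)/(-340) = 286/220 + (3*√2)*(-1/340) = 286*(1/220) - 3*√2/340 = 13/10 - 3*√2/340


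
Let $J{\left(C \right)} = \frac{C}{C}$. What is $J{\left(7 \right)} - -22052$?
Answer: $22053$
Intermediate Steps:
$J{\left(C \right)} = 1$
$J{\left(7 \right)} - -22052 = 1 - -22052 = 1 + 22052 = 22053$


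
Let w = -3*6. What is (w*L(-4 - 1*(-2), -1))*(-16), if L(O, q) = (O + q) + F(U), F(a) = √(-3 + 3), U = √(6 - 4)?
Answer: -864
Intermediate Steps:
U = √2 ≈ 1.4142
w = -18
F(a) = 0 (F(a) = √0 = 0)
L(O, q) = O + q (L(O, q) = (O + q) + 0 = O + q)
(w*L(-4 - 1*(-2), -1))*(-16) = -18*((-4 - 1*(-2)) - 1)*(-16) = -18*((-4 + 2) - 1)*(-16) = -18*(-2 - 1)*(-16) = -18*(-3)*(-16) = 54*(-16) = -864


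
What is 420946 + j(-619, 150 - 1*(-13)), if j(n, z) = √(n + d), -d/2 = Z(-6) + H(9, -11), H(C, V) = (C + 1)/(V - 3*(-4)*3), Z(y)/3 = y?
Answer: 420946 + I*√14595/5 ≈ 4.2095e+5 + 24.162*I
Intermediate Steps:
Z(y) = 3*y
H(C, V) = (1 + C)/(36 + V) (H(C, V) = (1 + C)/(V + 12*3) = (1 + C)/(V + 36) = (1 + C)/(36 + V))
d = 176/5 (d = -2*(3*(-6) + (1 + 9)/(36 - 11)) = -2*(-18 + 10/25) = -2*(-18 + (1/25)*10) = -2*(-18 + ⅖) = -2*(-88/5) = 176/5 ≈ 35.200)
j(n, z) = √(176/5 + n) (j(n, z) = √(n + 176/5) = √(176/5 + n))
420946 + j(-619, 150 - 1*(-13)) = 420946 + √(880 + 25*(-619))/5 = 420946 + √(880 - 15475)/5 = 420946 + √(-14595)/5 = 420946 + (I*√14595)/5 = 420946 + I*√14595/5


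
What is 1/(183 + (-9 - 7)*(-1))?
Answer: 1/199 ≈ 0.0050251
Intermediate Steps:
1/(183 + (-9 - 7)*(-1)) = 1/(183 - 16*(-1)) = 1/(183 + 16) = 1/199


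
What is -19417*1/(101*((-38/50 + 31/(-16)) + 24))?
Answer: -7766800/860621 ≈ -9.0246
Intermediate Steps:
-19417*1/(101*((-38/50 + 31/(-16)) + 24)) = -19417*1/(101*((-38*1/50 + 31*(-1/16)) + 24)) = -19417*1/(101*((-19/25 - 31/16) + 24)) = -19417*1/(101*(-1079/400 + 24)) = -19417/(101*(8521/400)) = -19417/860621/400 = -19417*400/860621 = -7766800/860621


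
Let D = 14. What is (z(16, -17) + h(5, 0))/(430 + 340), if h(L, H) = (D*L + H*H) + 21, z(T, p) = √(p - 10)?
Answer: 13/110 + 3*I*√3/770 ≈ 0.11818 + 0.0067483*I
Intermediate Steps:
z(T, p) = √(-10 + p)
h(L, H) = 21 + H² + 14*L (h(L, H) = (14*L + H*H) + 21 = (14*L + H²) + 21 = (H² + 14*L) + 21 = 21 + H² + 14*L)
(z(16, -17) + h(5, 0))/(430 + 340) = (√(-10 - 17) + (21 + 0² + 14*5))/(430 + 340) = (√(-27) + (21 + 0 + 70))/770 = (3*I*√3 + 91)*(1/770) = (91 + 3*I*√3)*(1/770) = 13/110 + 3*I*√3/770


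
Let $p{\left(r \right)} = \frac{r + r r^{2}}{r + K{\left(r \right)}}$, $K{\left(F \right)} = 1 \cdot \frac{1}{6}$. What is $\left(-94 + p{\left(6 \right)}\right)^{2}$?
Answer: $3364$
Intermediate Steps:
$K{\left(F \right)} = \frac{1}{6}$ ($K{\left(F \right)} = 1 \cdot \frac{1}{6} = \frac{1}{6}$)
$p{\left(r \right)} = \frac{r + r^{3}}{\frac{1}{6} + r}$ ($p{\left(r \right)} = \frac{r + r r^{2}}{r + \frac{1}{6}} = \frac{r + r^{3}}{\frac{1}{6} + r}$)
$\left(-94 + p{\left(6 \right)}\right)^{2} = \left(-94 + 6 \cdot 6 \frac{1}{1 + 6 \cdot 6} \left(1 + 6^{2}\right)\right)^{2} = \left(-94 + 6 \cdot 6 \frac{1}{1 + 36} \left(1 + 36\right)\right)^{2} = \left(-94 + 6 \cdot 6 \cdot \frac{1}{37} \cdot 37\right)^{2} = \left(-94 + 36\right)^{2} = \left(-58\right)^{2} = 3364$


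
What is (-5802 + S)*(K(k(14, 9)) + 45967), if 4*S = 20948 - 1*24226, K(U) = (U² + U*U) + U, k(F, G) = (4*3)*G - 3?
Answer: -451069823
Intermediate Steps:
k(F, G) = -3 + 12*G (k(F, G) = 12*G - 3 = -3 + 12*G)
K(U) = U + 2*U² (K(U) = (U² + U²) + U = 2*U² + U = U + 2*U²)
S = -1639/2 (S = (20948 - 1*24226)/4 = (20948 - 24226)/4 = (¼)*(-3278) = -1639/2 ≈ -819.50)
(-5802 + S)*(K(k(14, 9)) + 45967) = (-5802 - 1639/2)*((-3 + 12*9)*(1 + 2*(-3 + 12*9)) + 45967) = -13243*((-3 + 108)*(1 + 2*(-3 + 108)) + 45967)/2 = -13243*(105*(1 + 2*105) + 45967)/2 = -13243*(105*(1 + 210) + 45967)/2 = -13243*(105*211 + 45967)/2 = -13243*(22155 + 45967)/2 = -13243/2*68122 = -451069823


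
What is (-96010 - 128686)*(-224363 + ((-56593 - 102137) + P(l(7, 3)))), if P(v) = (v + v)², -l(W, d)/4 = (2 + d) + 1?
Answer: 85561765144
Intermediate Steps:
l(W, d) = -12 - 4*d (l(W, d) = -4*((2 + d) + 1) = -4*(3 + d) = -12 - 4*d)
P(v) = 4*v² (P(v) = (2*v)² = 4*v²)
(-96010 - 128686)*(-224363 + ((-56593 - 102137) + P(l(7, 3)))) = (-96010 - 128686)*(-224363 + ((-56593 - 102137) + 4*(-12 - 4*3)²)) = -224696*(-224363 + (-158730 + 4*(-12 - 12)²)) = -224696*(-224363 + (-158730 + 4*(-24)²)) = -224696*(-224363 + (-158730 + 4*576)) = -224696*(-224363 + (-158730 + 2304)) = -224696*(-224363 - 156426) = -224696*(-380789) = 85561765144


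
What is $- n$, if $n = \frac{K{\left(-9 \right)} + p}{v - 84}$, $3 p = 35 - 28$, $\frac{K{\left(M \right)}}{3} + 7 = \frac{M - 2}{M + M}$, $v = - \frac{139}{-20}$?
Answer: $- \frac{1010}{4623} \approx -0.21847$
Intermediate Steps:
$v = \frac{139}{20}$ ($v = \left(-139\right) \left(- \frac{1}{20}\right) = \frac{139}{20} \approx 6.95$)
$K{\left(M \right)} = -21 + \frac{3 \left(-2 + M\right)}{2 M}$ ($K{\left(M \right)} = -21 + 3 \frac{M - 2}{M + M} = -21 + 3 \frac{-2 + M}{2 M} = -21 + \frac{3 \left(-2 + M\right)}{2 M}$)
$p = \frac{7}{3}$ ($p = \frac{35 - 28}{3} = \frac{1}{3} \cdot 7 = \frac{7}{3} \approx 2.3333$)
$n = \frac{1010}{4623}$ ($n = \frac{\left(- \frac{39}{2} - \frac{3}{-9}\right) + \frac{7}{3}}{\frac{139}{20} - 84} = \frac{\left(- \frac{39}{2} - - \frac{1}{3}\right) + \frac{7}{3}}{- \frac{1541}{20}} = \left(\left(- \frac{39}{2} + \frac{1}{3}\right) + \frac{7}{3}\right) \left(- \frac{20}{1541}\right) = \left(- \frac{115}{6} + \frac{7}{3}\right) \left(- \frac{20}{1541}\right) = \left(- \frac{101}{6}\right) \left(- \frac{20}{1541}\right) = \frac{1010}{4623} \approx 0.21847$)
$- n = \left(-1\right) \frac{1010}{4623} = - \frac{1010}{4623}$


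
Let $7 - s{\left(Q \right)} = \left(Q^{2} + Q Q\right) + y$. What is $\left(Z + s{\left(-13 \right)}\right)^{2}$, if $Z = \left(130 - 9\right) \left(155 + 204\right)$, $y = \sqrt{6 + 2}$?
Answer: $1858299672 - 172432 \sqrt{2} \approx 1.8581 \cdot 10^{9}$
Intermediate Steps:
$y = 2 \sqrt{2}$ ($y = \sqrt{8} = 2 \sqrt{2} \approx 2.8284$)
$Z = 43439$ ($Z = 121 \cdot 359 = 43439$)
$s{\left(Q \right)} = 7 - 2 \sqrt{2} - 2 Q^{2}$ ($s{\left(Q \right)} = 7 - \left(\left(Q^{2} + Q Q\right) + 2 \sqrt{2}\right) = 7 - \left(\left(Q^{2} + Q^{2}\right) + 2 \sqrt{2}\right) = 7 - \left(2 Q^{2} + 2 \sqrt{2}\right) = 7 - \left(2 \sqrt{2} + 2 Q^{2}\right) = 7 - 2 \sqrt{2} - 2 Q^{2}$)
$\left(Z + s{\left(-13 \right)}\right)^{2} = \left(43439 - \left(-7 + 338 + 2 \sqrt{2}\right)\right)^{2} = \left(43439 - \left(331 + 2 \sqrt{2}\right)\right)^{2} = \left(43108 - 2 \sqrt{2}\right)^{2}$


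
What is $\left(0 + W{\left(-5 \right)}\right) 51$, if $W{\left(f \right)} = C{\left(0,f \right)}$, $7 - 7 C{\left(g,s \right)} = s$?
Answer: $\frac{612}{7} \approx 87.429$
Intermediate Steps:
$C{\left(g,s \right)} = 1 - \frac{s}{7}$
$W{\left(f \right)} = 1 - \frac{f}{7}$
$\left(0 + W{\left(-5 \right)}\right) 51 = \left(0 + \left(1 - - \frac{5}{7}\right)\right) 51 = \left(0 + \left(1 + \frac{5}{7}\right)\right) 51 = \left(0 + \frac{12}{7}\right) 51 = \frac{12}{7} \cdot 51 = \frac{612}{7}$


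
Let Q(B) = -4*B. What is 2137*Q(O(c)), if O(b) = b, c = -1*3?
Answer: 25644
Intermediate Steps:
c = -3
2137*Q(O(c)) = 2137*(-4*(-3)) = 2137*12 = 25644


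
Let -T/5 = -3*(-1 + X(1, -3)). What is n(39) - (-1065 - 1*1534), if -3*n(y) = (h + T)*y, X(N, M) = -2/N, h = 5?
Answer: 3119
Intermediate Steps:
T = -45 (T = -(-15)*(-1 - 2/1) = -(-15)*(-1 - 2*1) = -(-15)*(-1 - 2) = -(-15)*(-3) = -5*9 = -45)
n(y) = 40*y/3 (n(y) = -(5 - 45)*y/3 = -(-40)*y/3 = 40*y/3)
n(39) - (-1065 - 1*1534) = (40/3)*39 - (-1065 - 1*1534) = 520 - (-1065 - 1534) = 520 - 1*(-2599) = 520 + 2599 = 3119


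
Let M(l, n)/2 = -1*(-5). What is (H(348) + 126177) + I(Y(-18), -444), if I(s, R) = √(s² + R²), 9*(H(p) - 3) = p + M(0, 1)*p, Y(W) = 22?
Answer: 379816/3 + 2*√49405 ≈ 1.2705e+5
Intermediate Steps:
M(l, n) = 10 (M(l, n) = 2*(-1*(-5)) = 2*5 = 10)
H(p) = 3 + 11*p/9 (H(p) = 3 + (p + 10*p)/9 = 3 + (11*p)/9 = 3 + 11*p/9)
I(s, R) = √(R² + s²)
(H(348) + 126177) + I(Y(-18), -444) = ((3 + (11/9)*348) + 126177) + √((-444)² + 22²) = ((3 + 1276/3) + 126177) + √(197136 + 484) = (1285/3 + 126177) + √197620 = 379816/3 + 2*√49405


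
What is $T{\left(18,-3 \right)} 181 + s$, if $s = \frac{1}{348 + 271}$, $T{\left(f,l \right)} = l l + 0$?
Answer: $\frac{1008352}{619} \approx 1629.0$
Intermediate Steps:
$T{\left(f,l \right)} = l^{2}$ ($T{\left(f,l \right)} = l^{2} + 0 = l^{2}$)
$s = \frac{1}{619} \approx 0.0016155$
$T{\left(18,-3 \right)} 181 + s = \left(-3\right)^{2} \cdot 181 + \frac{1}{619} = 9 \cdot 181 + \frac{1}{619} = 1629 + \frac{1}{619} = \frac{1008352}{619}$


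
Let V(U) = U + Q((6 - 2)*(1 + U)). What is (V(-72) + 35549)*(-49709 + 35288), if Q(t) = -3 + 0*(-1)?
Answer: -511570554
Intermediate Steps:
Q(t) = -3 (Q(t) = -3 + 0 = -3)
V(U) = -3 + U (V(U) = U - 3 = -3 + U)
(V(-72) + 35549)*(-49709 + 35288) = ((-3 - 72) + 35549)*(-49709 + 35288) = (-75 + 35549)*(-14421) = 35474*(-14421) = -511570554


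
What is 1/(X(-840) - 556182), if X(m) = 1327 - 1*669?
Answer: -1/555524 ≈ -1.8001e-6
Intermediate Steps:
X(m) = 658 (X(m) = 1327 - 669 = 658)
1/(X(-840) - 556182) = 1/(658 - 556182) = 1/(-555524) = -1/555524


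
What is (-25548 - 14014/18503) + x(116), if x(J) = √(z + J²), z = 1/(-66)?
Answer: -472728658/18503 + 13*√346830/66 ≈ -25433.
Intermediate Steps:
z = -1/66 ≈ -0.015152
x(J) = √(-1/66 + J²)
(-25548 - 14014/18503) + x(116) = (-25548 - 14014/18503) + √(-66 + 4356*116²)/66 = (-25548 - 14014*1/18503) + √(-66 + 4356*13456)/66 = (-25548 - 14014/18503) + √(-66 + 58614336)/66 = -472728658/18503 + √58614270/66 = -472728658/18503 + (13*√346830)/66 = -472728658/18503 + 13*√346830/66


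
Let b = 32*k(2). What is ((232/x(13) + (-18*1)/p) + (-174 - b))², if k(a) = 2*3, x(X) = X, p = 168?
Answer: 16069872289/132496 ≈ 1.2129e+5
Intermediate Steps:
k(a) = 6
b = 192 (b = 32*6 = 192)
((232/x(13) + (-18*1)/p) + (-174 - b))² = ((232/13 - 18*1/168) + (-174 - 1*192))² = ((232*(1/13) - 18*1/168) + (-174 - 192))² = ((232/13 - 3/28) - 366)² = (6457/364 - 366)² = (-126767/364)² = 16069872289/132496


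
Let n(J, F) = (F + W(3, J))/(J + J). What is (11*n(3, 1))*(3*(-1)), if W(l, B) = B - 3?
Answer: -11/2 ≈ -5.5000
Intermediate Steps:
W(l, B) = -3 + B
n(J, F) = (-3 + F + J)/(2*J) (n(J, F) = (F + (-3 + J))/(J + J) = (-3 + F + J)/((2*J)) = (-3 + F + J)*(1/(2*J)) = (-3 + F + J)/(2*J))
(11*n(3, 1))*(3*(-1)) = (11*((½)*(-3 + 1 + 3)/3))*(3*(-1)) = (11*((½)*(⅓)*1))*(-3) = (11*(⅙))*(-3) = (11/6)*(-3) = -11/2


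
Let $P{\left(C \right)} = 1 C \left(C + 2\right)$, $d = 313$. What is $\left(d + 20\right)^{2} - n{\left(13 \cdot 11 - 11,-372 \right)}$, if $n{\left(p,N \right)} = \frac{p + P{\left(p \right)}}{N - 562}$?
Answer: $\frac{51794073}{467} \approx 1.1091 \cdot 10^{5}$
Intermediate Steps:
$P{\left(C \right)} = C \left(2 + C\right)$
$n{\left(p,N \right)} = \frac{p + p \left(2 + p\right)}{-562 + N}$ ($n{\left(p,N \right)} = \frac{p + p \left(2 + p\right)}{N - 562} = \frac{p + p \left(2 + p\right)}{-562 + N}$)
$\left(d + 20\right)^{2} - n{\left(13 \cdot 11 - 11,-372 \right)} = \left(313 + 20\right)^{2} - \frac{\left(13 \cdot 11 - 11\right) \left(3 + \left(13 \cdot 11 - 11\right)\right)}{-562 - 372} = 333^{2} - \frac{\left(143 - 11\right) \left(3 + \left(143 - 11\right)\right)}{-934} = 110889 - 132 \left(- \frac{1}{934}\right) \left(3 + 132\right) = 110889 - 132 \left(- \frac{1}{934}\right) 135 = 110889 - - \frac{8910}{467} = 110889 + \frac{8910}{467} = \frac{51794073}{467}$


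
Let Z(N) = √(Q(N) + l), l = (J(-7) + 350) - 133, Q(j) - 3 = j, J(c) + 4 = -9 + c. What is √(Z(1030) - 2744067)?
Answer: √(-2744067 + √1230) ≈ 1656.5*I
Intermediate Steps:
J(c) = -13 + c (J(c) = -4 + (-9 + c) = -13 + c)
Q(j) = 3 + j
l = 197 (l = ((-13 - 7) + 350) - 133 = (-20 + 350) - 133 = 330 - 133 = 197)
Z(N) = √(200 + N) (Z(N) = √((3 + N) + 197) = √(200 + N))
√(Z(1030) - 2744067) = √(√(200 + 1030) - 2744067) = √(√1230 - 2744067) = √(-2744067 + √1230)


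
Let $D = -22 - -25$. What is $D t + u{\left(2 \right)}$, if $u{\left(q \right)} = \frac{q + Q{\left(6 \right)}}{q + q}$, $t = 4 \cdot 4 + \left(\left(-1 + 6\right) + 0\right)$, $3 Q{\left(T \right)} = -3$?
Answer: $\frac{253}{4} \approx 63.25$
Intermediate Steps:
$Q{\left(T \right)} = -1$ ($Q{\left(T \right)} = \frac{1}{3} \left(-3\right) = -1$)
$t = 21$ ($t = 16 + \left(5 + 0\right) = 16 + 5 = 21$)
$D = 3$ ($D = -22 + 25 = 3$)
$u{\left(q \right)} = \frac{-1 + q}{2 q}$ ($u{\left(q \right)} = \frac{q - 1}{q + q} = \frac{-1 + q}{2 q}$)
$D t + u{\left(2 \right)} = 3 \cdot 21 + \frac{-1 + 2}{2 \cdot 2} = 63 + \frac{1}{2} \cdot \frac{1}{2} \cdot 1 = 63 + \frac{1}{4} = \frac{253}{4}$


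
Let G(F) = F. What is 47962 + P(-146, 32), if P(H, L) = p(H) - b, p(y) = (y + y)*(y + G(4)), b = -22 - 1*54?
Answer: 89502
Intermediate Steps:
b = -76 (b = -22 - 54 = -76)
p(y) = 2*y*(4 + y) (p(y) = (y + y)*(y + 4) = (2*y)*(4 + y) = 2*y*(4 + y))
P(H, L) = 76 + 2*H*(4 + H) (P(H, L) = 2*H*(4 + H) - 1*(-76) = 2*H*(4 + H) + 76 = 76 + 2*H*(4 + H))
47962 + P(-146, 32) = 47962 + (76 + 2*(-146)*(4 - 146)) = 47962 + (76 + 2*(-146)*(-142)) = 47962 + (76 + 41464) = 47962 + 41540 = 89502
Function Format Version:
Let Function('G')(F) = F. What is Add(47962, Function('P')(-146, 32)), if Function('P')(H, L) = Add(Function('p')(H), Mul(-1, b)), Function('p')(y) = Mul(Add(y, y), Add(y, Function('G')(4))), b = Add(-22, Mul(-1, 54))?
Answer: 89502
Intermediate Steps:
b = -76 (b = Add(-22, -54) = -76)
Function('p')(y) = Mul(2, y, Add(4, y)) (Function('p')(y) = Mul(Add(y, y), Add(y, 4)) = Mul(Mul(2, y), Add(4, y)) = Mul(2, y, Add(4, y)))
Function('P')(H, L) = Add(76, Mul(2, H, Add(4, H))) (Function('P')(H, L) = Add(Mul(2, H, Add(4, H)), Mul(-1, -76)) = Add(Mul(2, H, Add(4, H)), 76) = Add(76, Mul(2, H, Add(4, H))))
Add(47962, Function('P')(-146, 32)) = Add(47962, Add(76, Mul(2, -146, Add(4, -146)))) = Add(47962, Add(76, Mul(2, -146, -142))) = Add(47962, Add(76, 41464)) = Add(47962, 41540) = 89502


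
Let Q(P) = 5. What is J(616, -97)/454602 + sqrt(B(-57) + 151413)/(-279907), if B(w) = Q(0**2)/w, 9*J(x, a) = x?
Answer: 308/2045709 - 2*sqrt(122985138)/15954699 ≈ -0.0012396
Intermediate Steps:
J(x, a) = x/9
B(w) = 5/w
J(616, -97)/454602 + sqrt(B(-57) + 151413)/(-279907) = ((1/9)*616)/454602 + sqrt(5/(-57) + 151413)/(-279907) = (616/9)*(1/454602) + sqrt(5*(-1/57) + 151413)*(-1/279907) = 308/2045709 + sqrt(-5/57 + 151413)*(-1/279907) = 308/2045709 + sqrt(8630536/57)*(-1/279907) = 308/2045709 + (2*sqrt(122985138)/57)*(-1/279907) = 308/2045709 - 2*sqrt(122985138)/15954699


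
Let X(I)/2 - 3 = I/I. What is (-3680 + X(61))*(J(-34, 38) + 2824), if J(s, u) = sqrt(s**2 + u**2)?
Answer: -10369728 - 36720*sqrt(26) ≈ -1.0557e+7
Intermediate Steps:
X(I) = 8 (X(I) = 6 + 2*(I/I) = 6 + 2*1 = 6 + 2 = 8)
(-3680 + X(61))*(J(-34, 38) + 2824) = (-3680 + 8)*(sqrt((-34)**2 + 38**2) + 2824) = -3672*(sqrt(1156 + 1444) + 2824) = -3672*(sqrt(2600) + 2824) = -3672*(10*sqrt(26) + 2824) = -3672*(2824 + 10*sqrt(26)) = -10369728 - 36720*sqrt(26)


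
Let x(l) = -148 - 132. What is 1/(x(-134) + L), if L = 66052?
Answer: 1/65772 ≈ 1.5204e-5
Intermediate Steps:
x(l) = -280
1/(x(-134) + L) = 1/(-280 + 66052) = 1/65772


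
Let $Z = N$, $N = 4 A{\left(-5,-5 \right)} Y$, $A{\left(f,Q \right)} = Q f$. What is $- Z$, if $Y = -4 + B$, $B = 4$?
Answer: $0$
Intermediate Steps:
$Y = 0$ ($Y = -4 + 4 = 0$)
$N = 0$ ($N = 4 \left(\left(-5\right) \left(-5\right)\right) 0 = 4 \cdot 25 \cdot 0 = 100 \cdot 0 = 0$)
$Z = 0$
$- Z = \left(-1\right) 0 = 0$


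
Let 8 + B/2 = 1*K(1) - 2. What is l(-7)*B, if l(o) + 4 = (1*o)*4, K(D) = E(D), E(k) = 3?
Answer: 448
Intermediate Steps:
K(D) = 3
l(o) = -4 + 4*o (l(o) = -4 + (1*o)*4 = -4 + o*4 = -4 + 4*o)
B = -14 (B = -16 + 2*(1*3 - 2) = -16 + 2*(3 - 2) = -16 + 2*1 = -16 + 2 = -14)
l(-7)*B = (-4 + 4*(-7))*(-14) = (-4 - 28)*(-14) = -32*(-14) = 448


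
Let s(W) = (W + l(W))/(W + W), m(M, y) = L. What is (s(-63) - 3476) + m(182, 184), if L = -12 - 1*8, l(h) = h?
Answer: -3495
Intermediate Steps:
L = -20 (L = -12 - 8 = -20)
m(M, y) = -20
s(W) = 1 (s(W) = (W + W)/(W + W) = (2*W)/((2*W)) = (2*W)*(1/(2*W)) = 1)
(s(-63) - 3476) + m(182, 184) = (1 - 3476) - 20 = -3475 - 20 = -3495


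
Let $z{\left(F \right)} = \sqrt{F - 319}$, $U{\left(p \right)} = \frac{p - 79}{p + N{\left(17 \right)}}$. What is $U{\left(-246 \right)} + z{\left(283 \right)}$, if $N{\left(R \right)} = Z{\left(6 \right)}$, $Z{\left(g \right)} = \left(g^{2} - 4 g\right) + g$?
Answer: $\frac{325}{228} + 6 i \approx 1.4254 + 6.0 i$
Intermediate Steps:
$Z{\left(g \right)} = g^{2} - 3 g$
$N{\left(R \right)} = 18$ ($N{\left(R \right)} = 6 \left(-3 + 6\right) = 6 \cdot 3 = 18$)
$U{\left(p \right)} = \frac{-79 + p}{18 + p}$ ($U{\left(p \right)} = \frac{p - 79}{p + 18} = \frac{-79 + p}{18 + p}$)
$z{\left(F \right)} = \sqrt{-319 + F}$
$U{\left(-246 \right)} + z{\left(283 \right)} = \frac{-79 - 246}{18 - 246} + \sqrt{-319 + 283} = \frac{1}{-228} \left(-325\right) + \sqrt{-36} = \left(- \frac{1}{228}\right) \left(-325\right) + 6 i = \frac{325}{228} + 6 i$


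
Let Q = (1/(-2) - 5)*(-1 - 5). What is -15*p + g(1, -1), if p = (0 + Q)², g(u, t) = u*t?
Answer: -16336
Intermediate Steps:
Q = 33 (Q = (-½ - 5)*(-6) = -11/2*(-6) = 33)
g(u, t) = t*u
p = 1089 (p = (0 + 33)² = 33² = 1089)
-15*p + g(1, -1) = -15*1089 - 1*1 = -16335 - 1 = -16336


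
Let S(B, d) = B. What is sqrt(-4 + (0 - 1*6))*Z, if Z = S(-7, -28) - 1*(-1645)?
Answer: 1638*I*sqrt(10) ≈ 5179.8*I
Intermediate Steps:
Z = 1638 (Z = -7 - 1*(-1645) = -7 + 1645 = 1638)
sqrt(-4 + (0 - 1*6))*Z = sqrt(-4 + (0 - 1*6))*1638 = sqrt(-4 + (0 - 6))*1638 = sqrt(-4 - 6)*1638 = sqrt(-10)*1638 = (I*sqrt(10))*1638 = 1638*I*sqrt(10)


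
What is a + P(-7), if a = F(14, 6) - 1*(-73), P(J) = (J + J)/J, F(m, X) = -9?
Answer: 66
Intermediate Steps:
P(J) = 2 (P(J) = (2*J)/J = 2)
a = 64 (a = -9 - 1*(-73) = -9 + 73 = 64)
a + P(-7) = 64 + 2 = 66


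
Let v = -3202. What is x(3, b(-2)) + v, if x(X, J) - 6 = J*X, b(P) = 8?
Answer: -3172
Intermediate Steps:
x(X, J) = 6 + J*X
x(3, b(-2)) + v = (6 + 8*3) - 3202 = (6 + 24) - 3202 = 30 - 3202 = -3172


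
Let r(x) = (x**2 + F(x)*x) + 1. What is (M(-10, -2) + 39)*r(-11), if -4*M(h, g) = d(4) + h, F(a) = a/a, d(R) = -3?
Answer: 18759/4 ≈ 4689.8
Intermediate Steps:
F(a) = 1
r(x) = 1 + x + x**2 (r(x) = (x**2 + 1*x) + 1 = (x**2 + x) + 1 = (x + x**2) + 1 = 1 + x + x**2)
M(h, g) = 3/4 - h/4 (M(h, g) = -(-3 + h)/4 = 3/4 - h/4)
(M(-10, -2) + 39)*r(-11) = ((3/4 - 1/4*(-10)) + 39)*(1 - 11 + (-11)**2) = ((3/4 + 5/2) + 39)*(1 - 11 + 121) = (13/4 + 39)*111 = (169/4)*111 = 18759/4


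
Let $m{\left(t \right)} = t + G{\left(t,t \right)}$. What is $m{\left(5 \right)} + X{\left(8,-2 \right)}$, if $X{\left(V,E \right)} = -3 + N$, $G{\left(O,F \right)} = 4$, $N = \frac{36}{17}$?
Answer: $\frac{138}{17} \approx 8.1176$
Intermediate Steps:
$N = \frac{36}{17}$ ($N = 36 \cdot \frac{1}{17} = \frac{36}{17} \approx 2.1176$)
$X{\left(V,E \right)} = - \frac{15}{17}$ ($X{\left(V,E \right)} = -3 + \frac{36}{17} = - \frac{15}{17}$)
$m{\left(t \right)} = 4 + t$ ($m{\left(t \right)} = t + 4 = 4 + t$)
$m{\left(5 \right)} + X{\left(8,-2 \right)} = \left(4 + 5\right) - \frac{15}{17} = 9 - \frac{15}{17} = \frac{138}{17}$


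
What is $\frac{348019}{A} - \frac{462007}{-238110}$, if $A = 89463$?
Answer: $\frac{13799926259}{2366892770} \approx 5.8304$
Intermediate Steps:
$\frac{348019}{A} - \frac{462007}{-238110} = \frac{348019}{89463} - \frac{462007}{-238110} = 348019 \cdot \frac{1}{89463} - - \frac{462007}{238110} = \frac{348019}{89463} + \frac{462007}{238110} = \frac{13799926259}{2366892770}$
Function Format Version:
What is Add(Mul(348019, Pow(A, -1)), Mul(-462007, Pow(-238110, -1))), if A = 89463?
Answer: Rational(13799926259, 2366892770) ≈ 5.8304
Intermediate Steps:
Add(Mul(348019, Pow(A, -1)), Mul(-462007, Pow(-238110, -1))) = Add(Mul(348019, Pow(89463, -1)), Mul(-462007, Pow(-238110, -1))) = Add(Mul(348019, Rational(1, 89463)), Mul(-462007, Rational(-1, 238110))) = Add(Rational(348019, 89463), Rational(462007, 238110)) = Rational(13799926259, 2366892770)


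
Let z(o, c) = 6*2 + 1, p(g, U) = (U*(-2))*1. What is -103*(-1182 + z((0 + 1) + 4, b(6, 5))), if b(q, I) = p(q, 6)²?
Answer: 120407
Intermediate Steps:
p(g, U) = -2*U (p(g, U) = -2*U*1 = -2*U)
b(q, I) = 144 (b(q, I) = (-2*6)² = (-12)² = 144)
z(o, c) = 13 (z(o, c) = 12 + 1 = 13)
-103*(-1182 + z((0 + 1) + 4, b(6, 5))) = -103*(-1182 + 13) = -103*(-1169) = 120407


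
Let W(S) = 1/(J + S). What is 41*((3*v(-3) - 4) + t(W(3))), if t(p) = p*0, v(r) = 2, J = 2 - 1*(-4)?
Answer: 82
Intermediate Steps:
J = 6 (J = 2 + 4 = 6)
W(S) = 1/(6 + S)
t(p) = 0
41*((3*v(-3) - 4) + t(W(3))) = 41*((3*2 - 4) + 0) = 41*((6 - 4) + 0) = 41*(2 + 0) = 41*2 = 82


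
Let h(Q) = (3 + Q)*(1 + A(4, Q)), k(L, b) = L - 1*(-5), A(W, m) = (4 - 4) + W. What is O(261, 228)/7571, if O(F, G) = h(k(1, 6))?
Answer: 45/7571 ≈ 0.0059437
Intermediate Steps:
A(W, m) = W (A(W, m) = 0 + W = W)
k(L, b) = 5 + L (k(L, b) = L + 5 = 5 + L)
h(Q) = 15 + 5*Q (h(Q) = (3 + Q)*(1 + 4) = (3 + Q)*5 = 15 + 5*Q)
O(F, G) = 45 (O(F, G) = 15 + 5*(5 + 1) = 15 + 5*6 = 15 + 30 = 45)
O(261, 228)/7571 = 45/7571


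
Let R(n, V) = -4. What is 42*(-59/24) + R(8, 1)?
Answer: -429/4 ≈ -107.25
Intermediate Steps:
42*(-59/24) + R(8, 1) = 42*(-59/24) - 4 = -413/4 - 4 = -429/4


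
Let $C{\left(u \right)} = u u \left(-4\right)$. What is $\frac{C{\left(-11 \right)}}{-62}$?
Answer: $\frac{242}{31} \approx 7.8064$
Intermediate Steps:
$C{\left(u \right)} = - 4 u^{2}$ ($C{\left(u \right)} = u^{2} \left(-4\right) = - 4 u^{2}$)
$\frac{C{\left(-11 \right)}}{-62} = \frac{\left(-4\right) \left(-11\right)^{2}}{-62} = - \frac{\left(-4\right) 121}{62} = \left(- \frac{1}{62}\right) \left(-484\right) = \frac{242}{31}$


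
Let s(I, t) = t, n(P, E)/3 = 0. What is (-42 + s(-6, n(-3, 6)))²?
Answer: 1764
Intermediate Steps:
n(P, E) = 0 (n(P, E) = 3*0 = 0)
(-42 + s(-6, n(-3, 6)))² = (-42 + 0)² = (-42)² = 1764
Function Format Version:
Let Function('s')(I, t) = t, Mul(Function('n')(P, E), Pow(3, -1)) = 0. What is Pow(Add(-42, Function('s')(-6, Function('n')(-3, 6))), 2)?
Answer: 1764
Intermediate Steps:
Function('n')(P, E) = 0 (Function('n')(P, E) = Mul(3, 0) = 0)
Pow(Add(-42, Function('s')(-6, Function('n')(-3, 6))), 2) = Pow(Add(-42, 0), 2) = Pow(-42, 2) = 1764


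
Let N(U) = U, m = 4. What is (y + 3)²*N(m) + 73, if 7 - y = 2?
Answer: 329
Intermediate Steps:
y = 5 (y = 7 - 1*2 = 7 - 2 = 5)
(y + 3)²*N(m) + 73 = (5 + 3)²*4 + 73 = 8²*4 + 73 = 64*4 + 73 = 256 + 73 = 329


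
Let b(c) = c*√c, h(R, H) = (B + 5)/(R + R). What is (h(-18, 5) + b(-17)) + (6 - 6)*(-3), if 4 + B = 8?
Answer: -¼ - 17*I*√17 ≈ -0.25 - 70.093*I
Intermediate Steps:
B = 4 (B = -4 + 8 = 4)
h(R, H) = 9/(2*R) (h(R, H) = (4 + 5)/(R + R) = 9/((2*R)) = 9*(1/(2*R)) = 9/(2*R))
b(c) = c^(3/2)
(h(-18, 5) + b(-17)) + (6 - 6)*(-3) = ((9/2)/(-18) + (-17)^(3/2)) + (6 - 6)*(-3) = ((9/2)*(-1/18) - 17*I*√17) + 0*(-3) = (-¼ - 17*I*√17) + 0 = -¼ - 17*I*√17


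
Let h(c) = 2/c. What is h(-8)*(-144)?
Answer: 36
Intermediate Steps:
h(-8)*(-144) = (2/(-8))*(-144) = (2*(-⅛))*(-144) = -¼*(-144) = 36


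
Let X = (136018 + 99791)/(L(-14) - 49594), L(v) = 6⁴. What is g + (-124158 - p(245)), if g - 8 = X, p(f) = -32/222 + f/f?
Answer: -35032031411/282162 ≈ -1.2416e+5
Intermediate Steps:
p(f) = 95/111 (p(f) = -32*1/222 + 1 = -16/111 + 1 = 95/111)
L(v) = 1296
X = -12411/2542 (X = (136018 + 99791)/(1296 - 49594) = 235809/(-48298) = 235809*(-1/48298) = -12411/2542 ≈ -4.8824)
g = 7925/2542 (g = 8 - 12411/2542 = 7925/2542 ≈ 3.1176)
g + (-124158 - p(245)) = 7925/2542 + (-124158 - 1*95/111) = 7925/2542 + (-124158 - 95/111) = 7925/2542 - 13781633/111 = -35032031411/282162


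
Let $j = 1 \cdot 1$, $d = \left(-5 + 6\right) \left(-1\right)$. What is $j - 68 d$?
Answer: $69$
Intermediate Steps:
$d = -1$ ($d = 1 \left(-1\right) = -1$)
$j = 1$
$j - 68 d = 1 - -68 = 1 + 68 = 69$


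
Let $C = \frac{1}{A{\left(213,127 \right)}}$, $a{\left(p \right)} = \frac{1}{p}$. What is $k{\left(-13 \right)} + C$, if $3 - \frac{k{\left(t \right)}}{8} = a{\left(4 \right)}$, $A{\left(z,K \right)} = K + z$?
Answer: $\frac{7481}{340} \approx 22.003$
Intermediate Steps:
$k{\left(t \right)} = 22$ ($k{\left(t \right)} = 24 - \frac{8}{4} = 24 - 2 = 22$)
$C = \frac{1}{340}$ ($C = \frac{1}{127 + 213} = \frac{1}{340} \approx 0.0029412$)
$k{\left(-13 \right)} + C = 22 + \frac{1}{340} = \frac{7481}{340}$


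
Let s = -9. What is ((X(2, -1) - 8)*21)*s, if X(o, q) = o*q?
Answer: 1890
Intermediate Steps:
((X(2, -1) - 8)*21)*s = ((2*(-1) - 8)*21)*(-9) = ((-2 - 8)*21)*(-9) = -10*21*(-9) = -210*(-9) = 1890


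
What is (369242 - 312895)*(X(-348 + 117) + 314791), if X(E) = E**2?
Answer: 20744260744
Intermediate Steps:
(369242 - 312895)*(X(-348 + 117) + 314791) = (369242 - 312895)*((-348 + 117)**2 + 314791) = 56347*((-231)**2 + 314791) = 56347*(53361 + 314791) = 56347*368152 = 20744260744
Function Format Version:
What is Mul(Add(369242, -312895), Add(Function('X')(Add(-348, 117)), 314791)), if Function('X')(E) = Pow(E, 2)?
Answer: 20744260744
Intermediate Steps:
Mul(Add(369242, -312895), Add(Function('X')(Add(-348, 117)), 314791)) = Mul(Add(369242, -312895), Add(Pow(Add(-348, 117), 2), 314791)) = Mul(56347, Add(Pow(-231, 2), 314791)) = Mul(56347, Add(53361, 314791)) = Mul(56347, 368152) = 20744260744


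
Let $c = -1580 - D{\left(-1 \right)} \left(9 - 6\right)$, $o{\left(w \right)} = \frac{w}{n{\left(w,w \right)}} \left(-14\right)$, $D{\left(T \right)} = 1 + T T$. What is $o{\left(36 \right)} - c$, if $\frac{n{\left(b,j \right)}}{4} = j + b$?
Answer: $\frac{6337}{4} \approx 1584.3$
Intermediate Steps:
$n{\left(b,j \right)} = 4 b + 4 j$ ($n{\left(b,j \right)} = 4 \left(j + b\right) = 4 \left(b + j\right) = 4 b + 4 j$)
$D{\left(T \right)} = 1 + T^{2}$
$o{\left(w \right)} = - \frac{7}{4}$ ($o{\left(w \right)} = \frac{w}{4 w + 4 w} \left(-14\right) = \frac{w}{8 w} \left(-14\right) = w \frac{1}{8 w} \left(-14\right) = \frac{1}{8} \left(-14\right) = - \frac{7}{4}$)
$c = -1586$ ($c = -1580 - \left(1 + \left(-1\right)^{2}\right) \left(9 - 6\right) = -1580 - \left(1 + 1\right) 3 = -1580 - 2 \cdot 3 = -1580 - 6 = -1586$)
$o{\left(36 \right)} - c = - \frac{7}{4} - -1586 = - \frac{7}{4} + 1586 = \frac{6337}{4}$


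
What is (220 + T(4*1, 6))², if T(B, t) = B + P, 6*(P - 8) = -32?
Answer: 462400/9 ≈ 51378.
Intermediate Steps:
P = 8/3 (P = 8 + (⅙)*(-32) = 8 - 16/3 = 8/3 ≈ 2.6667)
T(B, t) = 8/3 + B (T(B, t) = B + 8/3 = 8/3 + B)
(220 + T(4*1, 6))² = (220 + (8/3 + 4*1))² = (220 + (8/3 + 4))² = (220 + 20/3)² = (680/3)² = 462400/9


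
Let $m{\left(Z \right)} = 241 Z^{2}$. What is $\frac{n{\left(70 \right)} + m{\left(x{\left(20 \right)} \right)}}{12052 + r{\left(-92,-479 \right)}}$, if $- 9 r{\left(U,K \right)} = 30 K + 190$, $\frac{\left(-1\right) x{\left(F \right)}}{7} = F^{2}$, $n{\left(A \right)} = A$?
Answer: $\frac{8502480315}{61324} \approx 1.3865 \cdot 10^{5}$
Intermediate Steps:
$x{\left(F \right)} = - 7 F^{2}$
$r{\left(U,K \right)} = - \frac{190}{9} - \frac{10 K}{3}$ ($r{\left(U,K \right)} = - \frac{30 K + 190}{9} = - \frac{190 + 30 K}{9} = - \frac{190}{9} - \frac{10 K}{3}$)
$\frac{n{\left(70 \right)} + m{\left(x{\left(20 \right)} \right)}}{12052 + r{\left(-92,-479 \right)}} = \frac{70 + 241 \left(- 7 \cdot 20^{2}\right)^{2}}{12052 - - \frac{14180}{9}} = \frac{70 + 241 \left(\left(-7\right) 400\right)^{2}}{12052 + \left(- \frac{190}{9} + \frac{4790}{3}\right)} = \frac{70 + 241 \left(-2800\right)^{2}}{12052 + \frac{14180}{9}} = \frac{70 + 241 \cdot 7840000}{\frac{122648}{9}} = \left(70 + 1889440000\right) \frac{9}{122648} = 1889440070 \cdot \frac{9}{122648} = \frac{8502480315}{61324}$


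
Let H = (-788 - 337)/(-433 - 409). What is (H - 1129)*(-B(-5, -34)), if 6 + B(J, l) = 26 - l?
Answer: 25636311/421 ≈ 60894.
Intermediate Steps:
B(J, l) = 20 - l (B(J, l) = -6 + (26 - l) = 20 - l)
H = 1125/842 (H = -1125/(-842) = -1125*(-1/842) = 1125/842 ≈ 1.3361)
(H - 1129)*(-B(-5, -34)) = (1125/842 - 1129)*(-(20 - 1*(-34))) = -(-949493)*(20 + 34)/842 = -(-949493)*54/842 = -949493/842*(-54) = 25636311/421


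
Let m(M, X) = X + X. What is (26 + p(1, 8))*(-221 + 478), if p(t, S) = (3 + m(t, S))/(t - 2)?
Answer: 1799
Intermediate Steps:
m(M, X) = 2*X
p(t, S) = (3 + 2*S)/(-2 + t) (p(t, S) = (3 + 2*S)/(t - 2) = (3 + 2*S)/(-2 + t))
(26 + p(1, 8))*(-221 + 478) = (26 + (3 + 2*8)/(-2 + 1))*(-221 + 478) = (26 + (3 + 16)/(-1))*257 = (26 - 1*19)*257 = (26 - 19)*257 = 7*257 = 1799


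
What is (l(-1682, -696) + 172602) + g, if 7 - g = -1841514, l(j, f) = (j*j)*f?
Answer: -1967056181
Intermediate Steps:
l(j, f) = f*j**2 (l(j, f) = j**2*f = f*j**2)
g = 1841521 (g = 7 - 1*(-1841514) = 7 + 1841514 = 1841521)
(l(-1682, -696) + 172602) + g = (-696*(-1682)**2 + 172602) + 1841521 = (-696*2829124 + 172602) + 1841521 = (-1969070304 + 172602) + 1841521 = -1968897702 + 1841521 = -1967056181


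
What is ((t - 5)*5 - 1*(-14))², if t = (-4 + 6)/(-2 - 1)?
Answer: 1849/9 ≈ 205.44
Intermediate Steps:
t = -⅔ (t = 2/(-3) = 2*(-⅓) = -⅔ ≈ -0.66667)
((t - 5)*5 - 1*(-14))² = ((-⅔ - 5)*5 - 1*(-14))² = (-17/3*5 + 14)² = (-85/3 + 14)² = (-43/3)² = 1849/9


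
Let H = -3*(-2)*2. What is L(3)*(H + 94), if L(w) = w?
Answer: 318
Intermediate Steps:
H = 12 (H = 6*2 = 12)
L(3)*(H + 94) = 3*(12 + 94) = 3*106 = 318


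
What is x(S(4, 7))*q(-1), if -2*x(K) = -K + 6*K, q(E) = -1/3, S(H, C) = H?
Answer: 10/3 ≈ 3.3333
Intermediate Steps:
q(E) = -⅓ (q(E) = -1*⅓ = -⅓)
x(K) = -5*K/2 (x(K) = -(-K + 6*K)/2 = -5*K/2)
x(S(4, 7))*q(-1) = -5/2*4*(-⅓) = -10*(-⅓) = 10/3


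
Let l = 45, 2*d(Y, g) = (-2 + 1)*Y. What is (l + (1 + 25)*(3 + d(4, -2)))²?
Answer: 5041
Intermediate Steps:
d(Y, g) = -Y/2 (d(Y, g) = ((-2 + 1)*Y)/2 = (-Y)/2 = -Y/2)
(l + (1 + 25)*(3 + d(4, -2)))² = (45 + (1 + 25)*(3 - ½*4))² = (45 + 26*(3 - 2))² = (45 + 26*1)² = (45 + 26)² = 71² = 5041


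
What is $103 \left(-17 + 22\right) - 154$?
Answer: $361$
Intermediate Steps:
$103 \left(-17 + 22\right) - 154 = 103 \cdot 5 - 154 = 515 - 154 = 361$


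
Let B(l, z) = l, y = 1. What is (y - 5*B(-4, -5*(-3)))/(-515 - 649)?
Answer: -7/388 ≈ -0.018041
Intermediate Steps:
(y - 5*B(-4, -5*(-3)))/(-515 - 649) = (1 - 5*(-4))/(-515 - 649) = (1 + 20)/(-1164) = 21*(-1/1164) = -7/388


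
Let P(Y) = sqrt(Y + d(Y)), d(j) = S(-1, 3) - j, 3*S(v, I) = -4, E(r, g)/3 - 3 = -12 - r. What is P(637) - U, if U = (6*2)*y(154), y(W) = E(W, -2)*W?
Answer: 903672 + 2*I*sqrt(3)/3 ≈ 9.0367e+5 + 1.1547*I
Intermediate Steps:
E(r, g) = -27 - 3*r (E(r, g) = 9 + 3*(-12 - r) = 9 + (-36 - 3*r) = -27 - 3*r)
S(v, I) = -4/3 (S(v, I) = (1/3)*(-4) = -4/3)
d(j) = -4/3 - j
P(Y) = 2*I*sqrt(3)/3 (P(Y) = sqrt(Y + (-4/3 - Y)) = sqrt(-4/3) = 2*I*sqrt(3)/3)
y(W) = W*(-27 - 3*W) (y(W) = (-27 - 3*W)*W = W*(-27 - 3*W))
U = -903672 (U = (6*2)*(-3*154*(9 + 154)) = 12*(-3*154*163) = 12*(-75306) = -903672)
P(637) - U = 2*I*sqrt(3)/3 - 1*(-903672) = 2*I*sqrt(3)/3 + 903672 = 903672 + 2*I*sqrt(3)/3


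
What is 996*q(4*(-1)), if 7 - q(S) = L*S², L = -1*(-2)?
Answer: -24900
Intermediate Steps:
L = 2
q(S) = 7 - 2*S²
996*q(4*(-1)) = 996*(7 - 2*(4*(-1))²) = 996*(7 - 2*(-4)²) = 996*(7 - 2*16) = 996*(7 - 32) = 996*(-25) = -24900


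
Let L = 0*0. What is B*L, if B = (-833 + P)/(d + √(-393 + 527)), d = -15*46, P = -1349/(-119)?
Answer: 0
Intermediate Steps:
P = 1349/119 (P = -1349*(-1/119) = 1349/119 ≈ 11.336)
d = -690
L = 0
B = -97778/(119*(-690 + √134)) (B = (-833 + 1349/119)/(-690 + √(-393 + 527)) = -97778/(119*(-690 + √134)) ≈ 1.2111)
B*L = (33733410/28319977 + 48889*√134/28319977)*0 = 0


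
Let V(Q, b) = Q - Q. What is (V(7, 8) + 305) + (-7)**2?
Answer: 354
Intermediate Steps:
V(Q, b) = 0
(V(7, 8) + 305) + (-7)**2 = (0 + 305) + (-7)**2 = 305 + 49 = 354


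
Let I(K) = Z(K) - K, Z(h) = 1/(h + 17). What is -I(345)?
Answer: 124889/362 ≈ 345.00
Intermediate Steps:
Z(h) = 1/(17 + h)
I(K) = 1/(17 + K) - K
-I(345) = -(1 - 1*345*(17 + 345))/(17 + 345) = -(1 - 1*345*362)/362 = -(1 - 124890)/362 = -(-124889)/362 = -1*(-124889/362) = 124889/362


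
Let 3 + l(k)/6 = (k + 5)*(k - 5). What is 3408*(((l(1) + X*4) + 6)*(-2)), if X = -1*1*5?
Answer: 1199616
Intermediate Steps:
l(k) = -18 + 6*(-5 + k)*(5 + k) (l(k) = -18 + 6*((k + 5)*(k - 5)) = -18 + 6*((5 + k)*(-5 + k)) = -18 + 6*((-5 + k)*(5 + k)) = -18 + 6*(-5 + k)*(5 + k))
X = -5 (X = -1*5 = -5)
3408*(((l(1) + X*4) + 6)*(-2)) = 3408*((((-168 + 6*1²) - 5*4) + 6)*(-2)) = 3408*((((-168 + 6*1) - 20) + 6)*(-2)) = 3408*((((-168 + 6) - 20) + 6)*(-2)) = 3408*(((-162 - 20) + 6)*(-2)) = 3408*((-182 + 6)*(-2)) = 3408*(-176*(-2)) = 3408*352 = 1199616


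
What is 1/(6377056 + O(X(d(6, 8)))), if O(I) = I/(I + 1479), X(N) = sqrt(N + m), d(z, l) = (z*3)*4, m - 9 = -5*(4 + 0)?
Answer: 820532044307/5232578796317337811 - 87*sqrt(61)/5232578796317337811 ≈ 1.5681e-7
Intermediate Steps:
m = -11 (m = 9 - 5*(4 + 0) = 9 - 5*4 = 9 - 20 = -11)
d(z, l) = 12*z (d(z, l) = (3*z)*4 = 12*z)
X(N) = sqrt(-11 + N) (X(N) = sqrt(N - 11) = sqrt(-11 + N))
O(I) = I/(1479 + I)
1/(6377056 + O(X(d(6, 8)))) = 1/(6377056 + sqrt(-11 + 12*6)/(1479 + sqrt(-11 + 12*6))) = 1/(6377056 + sqrt(-11 + 72)/(1479 + sqrt(-11 + 72))) = 1/(6377056 + sqrt(61)/(1479 + sqrt(61)))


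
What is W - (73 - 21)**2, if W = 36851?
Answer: 34147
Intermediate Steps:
W - (73 - 21)**2 = 36851 - (73 - 21)**2 = 36851 - 1*52**2 = 36851 - 1*2704 = 36851 - 2704 = 34147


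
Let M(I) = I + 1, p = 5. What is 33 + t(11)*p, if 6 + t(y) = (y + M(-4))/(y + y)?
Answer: 53/11 ≈ 4.8182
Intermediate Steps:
M(I) = 1 + I
t(y) = -6 + (-3 + y)/(2*y) (t(y) = -6 + (y + (1 - 4))/(y + y) = -6 + (y - 3)/((2*y)) = -6 + (-3 + y)*(1/(2*y)) = -6 + (-3 + y)/(2*y))
33 + t(11)*p = 33 + ((1/2)*(-3 - 11*11)/11)*5 = 33 + ((1/2)*(1/11)*(-3 - 121))*5 = 33 + ((1/2)*(1/11)*(-124))*5 = 33 - 62/11*5 = 33 - 310/11 = 53/11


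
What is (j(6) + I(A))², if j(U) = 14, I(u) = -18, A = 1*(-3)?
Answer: 16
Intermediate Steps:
A = -3
(j(6) + I(A))² = (14 - 18)² = (-4)² = 16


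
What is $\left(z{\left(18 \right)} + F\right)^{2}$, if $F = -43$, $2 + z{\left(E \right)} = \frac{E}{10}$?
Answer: $\frac{46656}{25} \approx 1866.2$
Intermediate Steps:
$z{\left(E \right)} = -2 + \frac{E}{10}$
$\left(z{\left(18 \right)} + F\right)^{2} = \left(\left(-2 + \frac{1}{10} \cdot 18\right) - 43\right)^{2} = \left(\left(-2 + \frac{9}{5}\right) - 43\right)^{2} = \left(- \frac{1}{5} - 43\right)^{2} = \left(- \frac{216}{5}\right)^{2} = \frac{46656}{25}$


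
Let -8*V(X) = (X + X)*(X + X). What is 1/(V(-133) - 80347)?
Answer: -2/178383 ≈ -1.1212e-5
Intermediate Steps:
V(X) = -X²/2 (V(X) = -(X + X)*(X + X)/8 = -2*X*2*X/8 = -X²/2)
1/(V(-133) - 80347) = 1/(-½*(-133)² - 80347) = 1/(-½*17689 - 80347) = 1/(-17689/2 - 80347) = 1/(-178383/2) = -2/178383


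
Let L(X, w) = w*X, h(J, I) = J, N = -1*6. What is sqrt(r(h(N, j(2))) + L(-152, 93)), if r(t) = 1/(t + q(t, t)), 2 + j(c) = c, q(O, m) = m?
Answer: I*sqrt(508899)/6 ≈ 118.9*I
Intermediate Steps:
N = -6
j(c) = -2 + c
L(X, w) = X*w
r(t) = 1/(2*t) (r(t) = 1/(t + t) = 1/(2*t))
sqrt(r(h(N, j(2))) + L(-152, 93)) = sqrt((1/2)/(-6) - 152*93) = sqrt((1/2)*(-1/6) - 14136) = sqrt(-1/12 - 14136) = sqrt(-169633/12) = I*sqrt(508899)/6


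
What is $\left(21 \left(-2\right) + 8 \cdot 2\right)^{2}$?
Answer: $676$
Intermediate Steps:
$\left(21 \left(-2\right) + 8 \cdot 2\right)^{2} = \left(-42 + 16\right)^{2} = \left(-26\right)^{2} = 676$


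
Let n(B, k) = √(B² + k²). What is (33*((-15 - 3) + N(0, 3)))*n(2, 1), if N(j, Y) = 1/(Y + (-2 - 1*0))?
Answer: -561*√5 ≈ -1254.4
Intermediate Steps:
N(j, Y) = 1/(-2 + Y) (N(j, Y) = 1/(Y + (-2 + 0)) = 1/(Y - 2) = 1/(-2 + Y))
(33*((-15 - 3) + N(0, 3)))*n(2, 1) = (33*((-15 - 3) + 1/(-2 + 3)))*√(2² + 1²) = (33*(-18 + 1/1))*√(4 + 1) = (33*(-18 + 1))*√5 = (33*(-17))*√5 = -561*√5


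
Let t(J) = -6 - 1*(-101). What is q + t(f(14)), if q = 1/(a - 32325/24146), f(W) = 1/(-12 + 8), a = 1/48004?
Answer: 73126442523/775852577 ≈ 94.253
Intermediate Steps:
a = 1/48004 ≈ 2.0832e-5
f(W) = -¼ (f(W) = 1/(-4) = -¼)
q = -579552292/775852577 (q = 1/(1/48004 - 32325/24146) = 1/(-775852577/579552292) = -579552292/775852577 ≈ -0.74699)
t(J) = 95 (t(J) = -6 + 101 = 95)
q + t(f(14)) = -579552292/775852577 + 95 = 73126442523/775852577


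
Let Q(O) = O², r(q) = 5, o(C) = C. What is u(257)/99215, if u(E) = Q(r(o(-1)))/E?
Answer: 5/5099651 ≈ 9.8046e-7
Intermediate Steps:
u(E) = 25/E (u(E) = 5²/E = 25/E)
u(257)/99215 = (25/257)/99215 = (25*(1/257))*(1/99215) = (25/257)*(1/99215) = 5/5099651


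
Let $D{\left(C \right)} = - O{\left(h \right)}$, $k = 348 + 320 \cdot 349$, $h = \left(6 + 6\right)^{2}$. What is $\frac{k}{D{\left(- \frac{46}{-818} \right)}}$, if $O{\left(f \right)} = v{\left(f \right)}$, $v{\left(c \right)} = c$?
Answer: $- \frac{28007}{36} \approx -777.97$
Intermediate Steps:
$h = 144$ ($h = 12^{2} = 144$)
$O{\left(f \right)} = f$
$k = 112028$ ($k = 348 + 111680 = 112028$)
$D{\left(C \right)} = -144$ ($D{\left(C \right)} = \left(-1\right) 144 = -144$)
$\frac{k}{D{\left(- \frac{46}{-818} \right)}} = \frac{112028}{-144} = 112028 \left(- \frac{1}{144}\right) = - \frac{28007}{36}$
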